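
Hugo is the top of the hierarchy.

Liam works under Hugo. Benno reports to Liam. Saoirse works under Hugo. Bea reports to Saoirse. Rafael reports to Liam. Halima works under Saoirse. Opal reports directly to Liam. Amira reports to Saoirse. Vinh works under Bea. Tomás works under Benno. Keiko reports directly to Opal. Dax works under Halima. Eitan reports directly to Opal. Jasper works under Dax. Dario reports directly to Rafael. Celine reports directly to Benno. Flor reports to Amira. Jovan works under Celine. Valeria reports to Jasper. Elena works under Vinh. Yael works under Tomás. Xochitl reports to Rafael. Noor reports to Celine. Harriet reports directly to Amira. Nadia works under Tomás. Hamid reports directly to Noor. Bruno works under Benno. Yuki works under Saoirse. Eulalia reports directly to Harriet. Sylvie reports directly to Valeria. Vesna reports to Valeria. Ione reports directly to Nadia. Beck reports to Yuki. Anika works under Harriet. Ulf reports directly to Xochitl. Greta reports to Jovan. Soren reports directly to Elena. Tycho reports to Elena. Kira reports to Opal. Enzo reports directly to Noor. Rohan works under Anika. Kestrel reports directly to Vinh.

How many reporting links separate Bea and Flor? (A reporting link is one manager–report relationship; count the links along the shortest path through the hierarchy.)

3

Bea is 1 level below Saoirse, and Flor is 2 levels below Saoirse (their lowest common manager). The shortest path runs up from Bea to Saoirse and back down to Flor: 1 + 2 = 3 links.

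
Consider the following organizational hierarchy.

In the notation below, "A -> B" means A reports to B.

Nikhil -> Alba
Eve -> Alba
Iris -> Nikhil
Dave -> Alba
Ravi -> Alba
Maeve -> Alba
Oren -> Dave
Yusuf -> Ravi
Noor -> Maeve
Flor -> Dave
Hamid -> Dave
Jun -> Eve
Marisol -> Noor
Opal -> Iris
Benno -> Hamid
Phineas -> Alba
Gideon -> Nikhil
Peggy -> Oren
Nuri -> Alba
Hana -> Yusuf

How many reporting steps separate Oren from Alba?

2

Chain from Oren up to Alba: Oren → Dave → Alba. That is 2 steps up, so Oren is 2 levels below Alba.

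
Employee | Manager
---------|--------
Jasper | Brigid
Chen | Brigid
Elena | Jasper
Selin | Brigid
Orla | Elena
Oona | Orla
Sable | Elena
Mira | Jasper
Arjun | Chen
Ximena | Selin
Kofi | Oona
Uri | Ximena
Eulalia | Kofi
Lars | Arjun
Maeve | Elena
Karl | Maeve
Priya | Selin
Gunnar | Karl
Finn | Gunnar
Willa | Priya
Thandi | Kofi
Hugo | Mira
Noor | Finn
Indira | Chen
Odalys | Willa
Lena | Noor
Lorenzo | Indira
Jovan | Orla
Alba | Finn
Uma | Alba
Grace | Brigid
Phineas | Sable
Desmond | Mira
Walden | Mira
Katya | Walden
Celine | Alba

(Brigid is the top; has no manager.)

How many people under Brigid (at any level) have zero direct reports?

15

The people in Brigid's organization with no one reporting to them are Grace, Odalys, Uri, Lorenzo, Lars, Katya, Desmond, Hugo, Celine, Uma, Lena, Phineas, Jovan, Thandi, Eulalia. That is 15.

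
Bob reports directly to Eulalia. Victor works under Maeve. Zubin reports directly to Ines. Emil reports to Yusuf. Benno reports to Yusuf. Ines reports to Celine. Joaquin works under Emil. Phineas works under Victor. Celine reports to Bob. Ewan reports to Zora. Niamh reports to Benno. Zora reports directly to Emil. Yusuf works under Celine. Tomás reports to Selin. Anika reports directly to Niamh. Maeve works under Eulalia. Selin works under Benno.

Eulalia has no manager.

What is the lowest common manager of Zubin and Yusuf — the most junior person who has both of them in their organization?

Celine

Zubin's chain of managers is Ines, Celine, Bob, Eulalia. Yusuf's chain of managers is Celine, Bob, Eulalia. The first manager that appears in both chains is Celine.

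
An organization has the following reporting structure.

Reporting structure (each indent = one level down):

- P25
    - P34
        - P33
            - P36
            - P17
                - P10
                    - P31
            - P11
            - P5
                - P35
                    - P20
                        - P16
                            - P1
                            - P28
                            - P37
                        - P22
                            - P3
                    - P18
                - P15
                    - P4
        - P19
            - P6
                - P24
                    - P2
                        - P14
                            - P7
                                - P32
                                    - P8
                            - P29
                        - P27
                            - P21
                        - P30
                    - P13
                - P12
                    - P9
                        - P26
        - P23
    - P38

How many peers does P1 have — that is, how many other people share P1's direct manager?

P1 reports to P16. P16's other direct reports are P28, P37 — 2 peers.

2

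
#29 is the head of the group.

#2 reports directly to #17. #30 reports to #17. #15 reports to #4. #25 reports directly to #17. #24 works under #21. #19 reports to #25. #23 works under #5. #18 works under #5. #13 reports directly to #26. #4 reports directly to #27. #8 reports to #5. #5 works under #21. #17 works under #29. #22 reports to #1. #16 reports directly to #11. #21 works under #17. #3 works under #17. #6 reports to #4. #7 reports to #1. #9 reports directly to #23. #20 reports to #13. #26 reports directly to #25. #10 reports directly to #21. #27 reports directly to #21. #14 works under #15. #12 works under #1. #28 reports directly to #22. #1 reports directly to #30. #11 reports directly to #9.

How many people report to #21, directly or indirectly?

#21 directly manages #27, #5, #24, #10. Under #27: #4, #6, #15, #14 (4). Under #5: #8, #18, #23, #9, #11, #16 (6). #24 has no reports. #10 has no reports. So #21's organization is 4 direct reports plus everyone under them: 5 + 7 + 1 + 1 = 14.

14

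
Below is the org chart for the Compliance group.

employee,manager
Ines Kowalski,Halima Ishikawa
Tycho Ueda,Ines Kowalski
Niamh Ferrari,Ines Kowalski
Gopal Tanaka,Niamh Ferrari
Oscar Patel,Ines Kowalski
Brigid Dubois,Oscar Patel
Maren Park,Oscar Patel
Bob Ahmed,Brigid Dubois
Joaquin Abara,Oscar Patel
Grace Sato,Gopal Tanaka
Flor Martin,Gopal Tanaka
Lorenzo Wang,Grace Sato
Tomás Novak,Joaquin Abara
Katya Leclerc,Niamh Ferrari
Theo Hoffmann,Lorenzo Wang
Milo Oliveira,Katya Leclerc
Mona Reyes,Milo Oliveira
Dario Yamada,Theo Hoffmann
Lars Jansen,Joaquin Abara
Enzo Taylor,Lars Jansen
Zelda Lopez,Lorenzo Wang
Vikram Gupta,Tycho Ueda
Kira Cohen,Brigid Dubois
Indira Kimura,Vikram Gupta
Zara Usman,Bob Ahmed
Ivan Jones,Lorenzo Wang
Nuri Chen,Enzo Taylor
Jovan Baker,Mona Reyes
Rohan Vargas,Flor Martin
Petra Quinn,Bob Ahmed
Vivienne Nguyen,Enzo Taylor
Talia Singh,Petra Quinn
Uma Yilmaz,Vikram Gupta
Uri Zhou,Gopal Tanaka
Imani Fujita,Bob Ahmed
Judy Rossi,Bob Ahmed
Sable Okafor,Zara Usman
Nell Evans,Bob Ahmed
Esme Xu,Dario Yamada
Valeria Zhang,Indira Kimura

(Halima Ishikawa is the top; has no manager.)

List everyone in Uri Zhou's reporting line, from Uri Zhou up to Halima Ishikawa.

Uri Zhou -> Gopal Tanaka -> Niamh Ferrari -> Ines Kowalski -> Halima Ishikawa

Uri Zhou reports to Gopal Tanaka. Gopal Tanaka reports to Niamh Ferrari. Niamh Ferrari reports to Ines Kowalski. Ines Kowalski reports to Halima Ishikawa. Halima Ishikawa is at the top.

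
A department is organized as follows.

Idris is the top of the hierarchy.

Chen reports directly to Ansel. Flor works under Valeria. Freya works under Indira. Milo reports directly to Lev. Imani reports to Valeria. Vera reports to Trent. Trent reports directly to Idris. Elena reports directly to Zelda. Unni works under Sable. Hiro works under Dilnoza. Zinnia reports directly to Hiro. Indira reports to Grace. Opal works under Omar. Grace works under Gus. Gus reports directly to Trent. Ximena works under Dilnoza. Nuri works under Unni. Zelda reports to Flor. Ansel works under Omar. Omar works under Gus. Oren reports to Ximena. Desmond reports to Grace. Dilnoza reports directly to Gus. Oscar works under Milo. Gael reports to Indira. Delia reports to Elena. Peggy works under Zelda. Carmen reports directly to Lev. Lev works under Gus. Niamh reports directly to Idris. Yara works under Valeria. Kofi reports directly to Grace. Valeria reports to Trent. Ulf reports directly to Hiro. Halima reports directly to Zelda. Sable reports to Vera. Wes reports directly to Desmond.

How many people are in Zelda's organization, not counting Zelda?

4

Zelda directly manages Elena, Halima, Peggy. Under Elena: Delia (1). Halima has no reports. Peggy has no reports. So Zelda's organization is 3 direct reports plus everyone under them: 2 + 1 + 1 = 4.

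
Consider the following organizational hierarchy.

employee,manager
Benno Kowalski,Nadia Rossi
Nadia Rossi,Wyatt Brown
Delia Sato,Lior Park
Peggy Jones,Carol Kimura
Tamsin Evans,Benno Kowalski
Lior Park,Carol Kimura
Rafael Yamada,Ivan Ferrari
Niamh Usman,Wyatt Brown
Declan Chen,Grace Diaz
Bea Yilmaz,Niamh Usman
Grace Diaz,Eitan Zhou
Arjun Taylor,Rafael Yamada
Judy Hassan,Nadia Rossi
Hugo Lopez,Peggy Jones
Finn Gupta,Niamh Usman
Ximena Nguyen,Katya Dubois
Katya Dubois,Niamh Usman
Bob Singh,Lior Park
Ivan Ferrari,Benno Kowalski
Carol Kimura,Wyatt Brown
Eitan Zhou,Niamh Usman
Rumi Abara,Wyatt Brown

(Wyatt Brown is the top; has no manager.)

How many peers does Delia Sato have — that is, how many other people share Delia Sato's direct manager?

Delia Sato reports to Lior Park. Lior Park's other direct reports are Bob Singh — 1 peer.

1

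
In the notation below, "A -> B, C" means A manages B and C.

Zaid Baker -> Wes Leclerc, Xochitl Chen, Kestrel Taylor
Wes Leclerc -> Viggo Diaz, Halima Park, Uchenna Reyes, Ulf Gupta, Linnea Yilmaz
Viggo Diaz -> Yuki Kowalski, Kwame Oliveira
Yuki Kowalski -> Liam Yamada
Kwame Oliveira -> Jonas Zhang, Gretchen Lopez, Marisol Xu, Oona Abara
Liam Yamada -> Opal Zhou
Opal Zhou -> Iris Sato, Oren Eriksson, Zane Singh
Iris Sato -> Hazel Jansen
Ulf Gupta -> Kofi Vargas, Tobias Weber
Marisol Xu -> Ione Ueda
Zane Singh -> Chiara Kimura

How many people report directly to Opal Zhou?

Opal Zhou directly manages Iris Sato, Oren Eriksson, Zane Singh. That is 3 direct reports.

3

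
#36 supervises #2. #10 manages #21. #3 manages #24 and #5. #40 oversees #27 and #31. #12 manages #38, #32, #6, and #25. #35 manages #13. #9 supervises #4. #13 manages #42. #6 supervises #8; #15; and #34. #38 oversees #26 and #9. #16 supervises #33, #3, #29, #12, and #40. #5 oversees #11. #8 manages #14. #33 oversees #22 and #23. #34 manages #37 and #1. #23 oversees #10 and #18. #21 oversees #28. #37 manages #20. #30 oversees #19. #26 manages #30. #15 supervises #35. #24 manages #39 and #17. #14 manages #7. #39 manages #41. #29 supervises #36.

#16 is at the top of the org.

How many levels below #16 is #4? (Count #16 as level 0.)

4

Chain from #4 up to #16: #4 → #9 → #38 → #12 → #16. That is 4 steps up, so #4 is 4 levels below #16.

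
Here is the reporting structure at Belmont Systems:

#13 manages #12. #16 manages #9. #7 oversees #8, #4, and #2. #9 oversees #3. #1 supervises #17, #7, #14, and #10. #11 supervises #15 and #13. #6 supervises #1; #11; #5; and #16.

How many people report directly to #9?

#9 directly manages #3. That is 1 direct report.

1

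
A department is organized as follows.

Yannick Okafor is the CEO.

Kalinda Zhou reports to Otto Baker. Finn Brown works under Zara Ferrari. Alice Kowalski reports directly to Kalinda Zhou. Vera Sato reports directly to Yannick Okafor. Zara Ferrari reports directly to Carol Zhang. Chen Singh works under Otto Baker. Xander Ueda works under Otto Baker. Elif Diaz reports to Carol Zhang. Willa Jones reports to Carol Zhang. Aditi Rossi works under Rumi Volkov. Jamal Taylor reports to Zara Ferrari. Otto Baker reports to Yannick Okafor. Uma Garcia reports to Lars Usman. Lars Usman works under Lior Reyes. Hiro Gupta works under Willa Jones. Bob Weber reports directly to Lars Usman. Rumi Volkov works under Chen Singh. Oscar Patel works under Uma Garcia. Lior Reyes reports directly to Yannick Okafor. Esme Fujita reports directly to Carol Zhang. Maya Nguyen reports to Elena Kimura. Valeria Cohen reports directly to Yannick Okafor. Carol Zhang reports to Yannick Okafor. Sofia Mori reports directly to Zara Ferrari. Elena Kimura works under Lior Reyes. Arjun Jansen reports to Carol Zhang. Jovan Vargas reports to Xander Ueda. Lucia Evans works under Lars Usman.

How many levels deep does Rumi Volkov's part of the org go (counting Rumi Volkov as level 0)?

The longest chain under Rumi Volkov runs Rumi Volkov → Aditi Rossi, which is 1 level below Rumi Volkov.

1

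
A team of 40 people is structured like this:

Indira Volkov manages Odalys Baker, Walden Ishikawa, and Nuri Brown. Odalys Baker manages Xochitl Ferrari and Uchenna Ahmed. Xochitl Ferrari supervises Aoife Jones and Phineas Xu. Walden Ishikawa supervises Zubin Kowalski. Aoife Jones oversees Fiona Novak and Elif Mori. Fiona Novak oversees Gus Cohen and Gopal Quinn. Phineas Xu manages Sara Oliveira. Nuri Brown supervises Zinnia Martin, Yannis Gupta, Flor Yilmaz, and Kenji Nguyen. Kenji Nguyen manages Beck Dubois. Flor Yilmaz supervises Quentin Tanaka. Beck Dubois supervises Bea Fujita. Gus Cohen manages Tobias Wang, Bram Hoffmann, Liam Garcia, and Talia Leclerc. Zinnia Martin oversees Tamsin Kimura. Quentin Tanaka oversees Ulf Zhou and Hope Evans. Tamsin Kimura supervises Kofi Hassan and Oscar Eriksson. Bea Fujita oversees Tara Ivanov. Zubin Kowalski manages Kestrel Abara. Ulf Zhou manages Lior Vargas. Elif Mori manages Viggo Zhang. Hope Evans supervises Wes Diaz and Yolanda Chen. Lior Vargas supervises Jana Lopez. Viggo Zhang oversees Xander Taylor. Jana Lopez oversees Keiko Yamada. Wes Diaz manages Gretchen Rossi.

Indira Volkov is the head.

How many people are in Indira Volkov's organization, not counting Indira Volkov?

Indira Volkov directly manages Odalys Baker, Walden Ishikawa, Nuri Brown. Under Odalys Baker: Uchenna Ahmed, Xochitl Ferrari, Phineas Xu, Sara Oliveira, Aoife Jones, Elif Mori, Viggo Zhang, Xander Taylor, Fiona Novak, Gopal Quinn, Gus Cohen, Talia Leclerc, Liam Garcia, Bram Hoffmann, Tobias Wang (15). Under Walden Ishikawa: Zubin Kowalski, Kestrel Abara (2). Under Nuri Brown: Zinnia Martin, Tamsin Kimura, Oscar Eriksson, Kofi Hassan, Flor Yilmaz, Quentin Tanaka, Hope Evans, Yolanda Chen, Wes Diaz, Gretchen Rossi, Ulf Zhou, Lior Vargas, Jana Lopez, Keiko Yamada, Yannis Gupta, Kenji Nguyen, Beck Dubois, Bea Fujita, Tara Ivanov (19). So Indira Volkov's organization is 3 direct reports plus everyone under them: 16 + 3 + 20 = 39.

39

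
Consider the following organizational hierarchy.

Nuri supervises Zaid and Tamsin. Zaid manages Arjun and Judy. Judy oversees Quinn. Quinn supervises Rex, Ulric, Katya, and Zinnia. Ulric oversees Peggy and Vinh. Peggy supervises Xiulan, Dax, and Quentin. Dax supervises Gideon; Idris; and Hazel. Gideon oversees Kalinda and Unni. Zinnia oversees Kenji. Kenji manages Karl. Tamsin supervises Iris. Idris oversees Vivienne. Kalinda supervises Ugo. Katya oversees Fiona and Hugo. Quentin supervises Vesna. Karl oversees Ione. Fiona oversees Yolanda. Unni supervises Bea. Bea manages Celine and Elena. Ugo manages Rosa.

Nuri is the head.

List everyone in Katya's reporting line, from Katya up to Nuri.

Katya reports to Quinn. Quinn reports to Judy. Judy reports to Zaid. Zaid reports to Nuri. Nuri is at the top.

Katya -> Quinn -> Judy -> Zaid -> Nuri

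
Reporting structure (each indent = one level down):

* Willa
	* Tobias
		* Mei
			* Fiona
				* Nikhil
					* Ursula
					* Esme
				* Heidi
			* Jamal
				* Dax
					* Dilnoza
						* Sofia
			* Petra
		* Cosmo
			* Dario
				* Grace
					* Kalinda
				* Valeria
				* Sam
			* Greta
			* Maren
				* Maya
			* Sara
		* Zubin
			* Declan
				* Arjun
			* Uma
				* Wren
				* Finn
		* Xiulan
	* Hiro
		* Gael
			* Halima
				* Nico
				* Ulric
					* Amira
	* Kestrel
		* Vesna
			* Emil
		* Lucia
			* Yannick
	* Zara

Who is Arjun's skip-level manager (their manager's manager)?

Arjun reports to Declan, and Declan reports to Zubin. So Arjun's skip-level manager is Zubin.

Zubin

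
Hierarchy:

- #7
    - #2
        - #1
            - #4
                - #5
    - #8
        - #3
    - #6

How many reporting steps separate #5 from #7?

Chain from #5 up to #7: #5 → #4 → #1 → #2 → #7. That is 4 steps up, so #5 is 4 levels below #7.

4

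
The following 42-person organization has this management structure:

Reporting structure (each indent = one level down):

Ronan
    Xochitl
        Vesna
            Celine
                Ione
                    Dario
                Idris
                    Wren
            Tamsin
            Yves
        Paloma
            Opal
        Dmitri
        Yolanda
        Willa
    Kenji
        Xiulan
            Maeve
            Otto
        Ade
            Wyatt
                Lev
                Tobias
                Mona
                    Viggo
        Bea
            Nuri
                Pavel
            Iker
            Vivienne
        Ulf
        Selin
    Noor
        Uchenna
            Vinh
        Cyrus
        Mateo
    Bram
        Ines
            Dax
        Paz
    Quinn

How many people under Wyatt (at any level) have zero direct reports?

3

The people in Wyatt's organization with no one reporting to them are Viggo, Tobias, Lev. That is 3.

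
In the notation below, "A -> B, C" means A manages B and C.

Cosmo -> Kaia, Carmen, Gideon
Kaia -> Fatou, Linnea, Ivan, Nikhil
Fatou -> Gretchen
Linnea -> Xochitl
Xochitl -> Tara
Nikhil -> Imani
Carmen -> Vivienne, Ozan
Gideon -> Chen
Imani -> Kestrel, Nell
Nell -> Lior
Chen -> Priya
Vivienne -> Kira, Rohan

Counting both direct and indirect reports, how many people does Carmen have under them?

4

Carmen directly manages Vivienne, Ozan. Under Vivienne: Rohan, Kira (2). Ozan has no reports. So Carmen's organization is 2 direct reports plus everyone under them: 3 + 1 = 4.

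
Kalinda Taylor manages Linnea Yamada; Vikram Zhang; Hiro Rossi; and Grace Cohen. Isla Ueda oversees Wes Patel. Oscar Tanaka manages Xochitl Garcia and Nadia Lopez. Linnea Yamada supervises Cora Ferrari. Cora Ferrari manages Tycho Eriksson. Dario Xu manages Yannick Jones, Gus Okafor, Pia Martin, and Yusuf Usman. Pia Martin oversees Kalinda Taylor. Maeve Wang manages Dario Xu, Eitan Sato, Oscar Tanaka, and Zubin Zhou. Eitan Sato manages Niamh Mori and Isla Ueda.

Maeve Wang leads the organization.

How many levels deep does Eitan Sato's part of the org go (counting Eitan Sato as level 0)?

The longest chain under Eitan Sato runs Eitan Sato → Isla Ueda → Wes Patel, which is 2 levels below Eitan Sato.

2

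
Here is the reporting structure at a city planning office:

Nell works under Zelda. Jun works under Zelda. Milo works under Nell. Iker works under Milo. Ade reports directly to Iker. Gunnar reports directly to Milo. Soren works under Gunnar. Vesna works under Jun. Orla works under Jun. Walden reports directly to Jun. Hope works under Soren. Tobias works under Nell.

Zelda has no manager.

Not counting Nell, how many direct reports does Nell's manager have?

1

Nell reports to Zelda. Zelda's other direct reports are Jun — 1 peer.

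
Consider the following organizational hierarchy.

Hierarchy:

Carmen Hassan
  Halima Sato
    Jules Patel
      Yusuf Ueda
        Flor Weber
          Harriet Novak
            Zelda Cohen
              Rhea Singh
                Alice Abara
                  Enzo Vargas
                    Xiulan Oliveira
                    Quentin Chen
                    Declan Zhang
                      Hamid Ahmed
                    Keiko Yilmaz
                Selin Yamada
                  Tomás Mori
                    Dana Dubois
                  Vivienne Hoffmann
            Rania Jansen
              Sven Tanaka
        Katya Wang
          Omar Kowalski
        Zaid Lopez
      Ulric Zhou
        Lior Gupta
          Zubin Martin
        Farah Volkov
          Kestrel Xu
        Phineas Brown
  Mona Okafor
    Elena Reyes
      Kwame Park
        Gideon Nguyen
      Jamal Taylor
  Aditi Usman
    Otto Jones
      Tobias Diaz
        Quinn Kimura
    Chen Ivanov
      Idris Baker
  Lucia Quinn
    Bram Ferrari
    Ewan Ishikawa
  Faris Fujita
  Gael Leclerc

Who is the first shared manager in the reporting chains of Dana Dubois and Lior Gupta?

Jules Patel

Dana Dubois's chain of managers is Tomás Mori, Selin Yamada, Rhea Singh, Zelda Cohen, Harriet Novak, Flor Weber, Yusuf Ueda, Jules Patel, Halima Sato, Carmen Hassan. Lior Gupta's chain of managers is Ulric Zhou, Jules Patel, Halima Sato, Carmen Hassan. The first manager that appears in both chains is Jules Patel.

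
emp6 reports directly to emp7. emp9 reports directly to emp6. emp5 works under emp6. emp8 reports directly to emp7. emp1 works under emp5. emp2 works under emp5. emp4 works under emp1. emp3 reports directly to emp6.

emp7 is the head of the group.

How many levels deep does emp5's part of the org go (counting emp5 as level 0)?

2

The longest chain under emp5 runs emp5 → emp1 → emp4, which is 2 levels below emp5.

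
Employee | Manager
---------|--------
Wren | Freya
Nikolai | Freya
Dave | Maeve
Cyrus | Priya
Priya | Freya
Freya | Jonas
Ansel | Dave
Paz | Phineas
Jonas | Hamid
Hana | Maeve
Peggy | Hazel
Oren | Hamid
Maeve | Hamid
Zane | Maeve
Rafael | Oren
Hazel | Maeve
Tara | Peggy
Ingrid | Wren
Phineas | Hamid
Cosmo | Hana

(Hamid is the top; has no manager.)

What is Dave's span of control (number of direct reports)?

Dave directly manages Ansel. That is 1 direct report.

1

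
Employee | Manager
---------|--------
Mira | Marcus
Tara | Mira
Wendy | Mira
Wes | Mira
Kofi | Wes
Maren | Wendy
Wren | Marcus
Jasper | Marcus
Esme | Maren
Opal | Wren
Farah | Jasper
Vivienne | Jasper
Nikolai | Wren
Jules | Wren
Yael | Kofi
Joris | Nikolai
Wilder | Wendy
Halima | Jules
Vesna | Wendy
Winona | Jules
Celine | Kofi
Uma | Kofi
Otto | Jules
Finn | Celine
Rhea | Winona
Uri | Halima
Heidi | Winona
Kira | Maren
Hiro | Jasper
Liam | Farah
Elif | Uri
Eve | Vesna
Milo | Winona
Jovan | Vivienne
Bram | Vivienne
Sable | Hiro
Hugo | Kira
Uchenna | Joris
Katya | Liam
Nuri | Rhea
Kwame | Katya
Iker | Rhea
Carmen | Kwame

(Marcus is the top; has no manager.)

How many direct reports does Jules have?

Jules directly manages Halima, Winona, Otto. That is 3 direct reports.

3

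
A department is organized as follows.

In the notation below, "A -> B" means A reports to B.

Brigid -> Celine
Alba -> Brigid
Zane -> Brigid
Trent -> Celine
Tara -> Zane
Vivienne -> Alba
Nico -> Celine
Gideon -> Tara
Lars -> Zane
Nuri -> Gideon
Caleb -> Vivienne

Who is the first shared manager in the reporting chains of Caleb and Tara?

Brigid

Caleb's chain of managers is Vivienne, Alba, Brigid, Celine. Tara's chain of managers is Zane, Brigid, Celine. The first manager that appears in both chains is Brigid.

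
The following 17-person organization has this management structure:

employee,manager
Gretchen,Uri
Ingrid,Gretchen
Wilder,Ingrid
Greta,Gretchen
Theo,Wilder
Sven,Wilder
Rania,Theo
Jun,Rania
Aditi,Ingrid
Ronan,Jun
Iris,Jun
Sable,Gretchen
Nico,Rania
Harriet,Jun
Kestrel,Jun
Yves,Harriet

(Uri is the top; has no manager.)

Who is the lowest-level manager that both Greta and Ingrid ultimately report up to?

Greta's chain of managers is Gretchen, Uri. Ingrid's chain of managers is Gretchen, Uri. The first manager that appears in both chains is Gretchen.

Gretchen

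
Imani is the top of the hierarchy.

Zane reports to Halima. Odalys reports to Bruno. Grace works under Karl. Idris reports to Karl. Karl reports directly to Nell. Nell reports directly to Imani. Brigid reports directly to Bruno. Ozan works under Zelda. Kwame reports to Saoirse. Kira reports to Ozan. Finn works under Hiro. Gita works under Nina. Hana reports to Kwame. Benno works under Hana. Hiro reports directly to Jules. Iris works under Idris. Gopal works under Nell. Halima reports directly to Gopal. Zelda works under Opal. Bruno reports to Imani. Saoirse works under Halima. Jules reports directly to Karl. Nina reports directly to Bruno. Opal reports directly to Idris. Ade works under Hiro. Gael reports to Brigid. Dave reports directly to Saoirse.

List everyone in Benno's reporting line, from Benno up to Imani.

Benno -> Hana -> Kwame -> Saoirse -> Halima -> Gopal -> Nell -> Imani

Benno reports to Hana. Hana reports to Kwame. Kwame reports to Saoirse. Saoirse reports to Halima. Halima reports to Gopal. Gopal reports to Nell. Nell reports to Imani. Imani is at the top.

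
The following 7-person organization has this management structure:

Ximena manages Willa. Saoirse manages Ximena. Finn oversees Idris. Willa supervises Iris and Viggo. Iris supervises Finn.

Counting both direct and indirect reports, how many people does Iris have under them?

Iris directly manages Finn. Under Finn: Idris (1). That's 2 in total.

2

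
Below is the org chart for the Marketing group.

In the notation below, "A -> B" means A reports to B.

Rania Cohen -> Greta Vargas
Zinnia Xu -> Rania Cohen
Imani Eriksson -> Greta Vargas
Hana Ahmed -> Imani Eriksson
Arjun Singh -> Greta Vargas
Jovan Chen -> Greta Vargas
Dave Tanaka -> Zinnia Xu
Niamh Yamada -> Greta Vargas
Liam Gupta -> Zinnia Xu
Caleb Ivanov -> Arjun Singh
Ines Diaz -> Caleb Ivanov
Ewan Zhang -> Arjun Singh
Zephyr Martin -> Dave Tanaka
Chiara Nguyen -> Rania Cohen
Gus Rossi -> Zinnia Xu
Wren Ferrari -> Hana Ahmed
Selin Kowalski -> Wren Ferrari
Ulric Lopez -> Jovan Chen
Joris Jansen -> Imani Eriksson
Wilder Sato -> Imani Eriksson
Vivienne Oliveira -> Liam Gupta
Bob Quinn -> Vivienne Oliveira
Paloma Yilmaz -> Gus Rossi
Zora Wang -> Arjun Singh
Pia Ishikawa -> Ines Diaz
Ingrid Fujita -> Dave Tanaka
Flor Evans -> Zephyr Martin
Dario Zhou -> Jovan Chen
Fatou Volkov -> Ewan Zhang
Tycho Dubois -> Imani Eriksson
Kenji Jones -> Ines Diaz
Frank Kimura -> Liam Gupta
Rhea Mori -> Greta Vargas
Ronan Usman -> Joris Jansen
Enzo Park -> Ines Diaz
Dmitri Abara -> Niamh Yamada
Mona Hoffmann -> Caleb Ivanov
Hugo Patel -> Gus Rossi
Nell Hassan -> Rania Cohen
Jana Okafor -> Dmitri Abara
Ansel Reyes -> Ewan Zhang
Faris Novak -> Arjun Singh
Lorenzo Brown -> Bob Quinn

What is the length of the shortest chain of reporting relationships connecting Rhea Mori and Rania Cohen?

Rhea Mori is 1 level below Greta Vargas, and Rania Cohen is 1 level below Greta Vargas (their lowest common manager). The shortest path runs up from Rhea Mori to Greta Vargas and back down to Rania Cohen: 1 + 1 = 2 links.

2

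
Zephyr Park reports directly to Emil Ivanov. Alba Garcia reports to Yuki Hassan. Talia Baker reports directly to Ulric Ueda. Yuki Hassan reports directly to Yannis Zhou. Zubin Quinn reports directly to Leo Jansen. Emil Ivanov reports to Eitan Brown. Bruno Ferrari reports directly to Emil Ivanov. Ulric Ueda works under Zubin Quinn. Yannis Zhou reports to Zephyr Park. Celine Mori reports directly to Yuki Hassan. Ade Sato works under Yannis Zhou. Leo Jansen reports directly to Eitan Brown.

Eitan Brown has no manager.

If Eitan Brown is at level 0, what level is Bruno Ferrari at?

Chain from Bruno Ferrari up to Eitan Brown: Bruno Ferrari → Emil Ivanov → Eitan Brown. That is 2 steps up, so Bruno Ferrari is 2 levels below Eitan Brown.

2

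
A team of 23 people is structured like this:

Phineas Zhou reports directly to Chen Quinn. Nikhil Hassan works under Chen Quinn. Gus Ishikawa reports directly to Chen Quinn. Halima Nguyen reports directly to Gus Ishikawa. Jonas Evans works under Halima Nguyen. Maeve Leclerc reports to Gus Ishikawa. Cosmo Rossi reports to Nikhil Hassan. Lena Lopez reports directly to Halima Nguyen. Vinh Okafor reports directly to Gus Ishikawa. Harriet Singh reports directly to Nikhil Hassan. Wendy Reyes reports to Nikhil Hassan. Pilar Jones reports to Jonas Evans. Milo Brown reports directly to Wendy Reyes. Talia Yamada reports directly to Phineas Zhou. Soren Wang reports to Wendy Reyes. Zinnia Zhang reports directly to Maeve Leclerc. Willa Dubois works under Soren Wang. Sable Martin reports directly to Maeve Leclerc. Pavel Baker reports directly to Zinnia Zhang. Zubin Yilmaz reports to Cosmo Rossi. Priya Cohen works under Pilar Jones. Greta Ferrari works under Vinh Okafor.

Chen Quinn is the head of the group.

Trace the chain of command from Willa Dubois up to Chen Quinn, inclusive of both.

Willa Dubois reports to Soren Wang. Soren Wang reports to Wendy Reyes. Wendy Reyes reports to Nikhil Hassan. Nikhil Hassan reports to Chen Quinn. Chen Quinn is at the top.

Willa Dubois -> Soren Wang -> Wendy Reyes -> Nikhil Hassan -> Chen Quinn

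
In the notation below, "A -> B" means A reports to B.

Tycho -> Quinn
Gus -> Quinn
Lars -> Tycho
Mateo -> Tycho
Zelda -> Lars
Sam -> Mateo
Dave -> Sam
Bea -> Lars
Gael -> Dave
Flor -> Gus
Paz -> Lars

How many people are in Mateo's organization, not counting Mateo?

Mateo directly manages Sam. Under Sam: Dave, Gael (2). That's 3 in total.

3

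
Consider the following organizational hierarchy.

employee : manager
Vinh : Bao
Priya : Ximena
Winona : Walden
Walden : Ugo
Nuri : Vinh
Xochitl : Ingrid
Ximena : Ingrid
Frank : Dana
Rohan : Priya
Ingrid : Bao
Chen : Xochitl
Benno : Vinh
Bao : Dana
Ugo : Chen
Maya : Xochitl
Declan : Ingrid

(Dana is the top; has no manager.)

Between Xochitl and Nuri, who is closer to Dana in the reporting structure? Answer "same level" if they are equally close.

same level

Both Xochitl and Nuri are 3 levels below Dana.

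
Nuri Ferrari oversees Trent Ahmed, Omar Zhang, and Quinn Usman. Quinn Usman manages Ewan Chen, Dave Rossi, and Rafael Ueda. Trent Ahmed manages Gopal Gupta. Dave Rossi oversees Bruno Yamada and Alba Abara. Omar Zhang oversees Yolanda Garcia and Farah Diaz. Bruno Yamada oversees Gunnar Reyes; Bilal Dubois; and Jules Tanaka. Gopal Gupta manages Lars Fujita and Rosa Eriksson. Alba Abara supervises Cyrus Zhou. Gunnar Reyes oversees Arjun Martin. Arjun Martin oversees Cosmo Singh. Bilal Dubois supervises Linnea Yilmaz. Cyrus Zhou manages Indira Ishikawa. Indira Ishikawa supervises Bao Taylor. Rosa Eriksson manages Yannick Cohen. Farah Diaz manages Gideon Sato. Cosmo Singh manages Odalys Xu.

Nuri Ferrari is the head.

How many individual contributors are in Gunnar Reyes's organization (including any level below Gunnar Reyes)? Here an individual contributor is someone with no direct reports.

1

The only person in Gunnar Reyes's organization with no one reporting to them is Odalys Xu. That is 1.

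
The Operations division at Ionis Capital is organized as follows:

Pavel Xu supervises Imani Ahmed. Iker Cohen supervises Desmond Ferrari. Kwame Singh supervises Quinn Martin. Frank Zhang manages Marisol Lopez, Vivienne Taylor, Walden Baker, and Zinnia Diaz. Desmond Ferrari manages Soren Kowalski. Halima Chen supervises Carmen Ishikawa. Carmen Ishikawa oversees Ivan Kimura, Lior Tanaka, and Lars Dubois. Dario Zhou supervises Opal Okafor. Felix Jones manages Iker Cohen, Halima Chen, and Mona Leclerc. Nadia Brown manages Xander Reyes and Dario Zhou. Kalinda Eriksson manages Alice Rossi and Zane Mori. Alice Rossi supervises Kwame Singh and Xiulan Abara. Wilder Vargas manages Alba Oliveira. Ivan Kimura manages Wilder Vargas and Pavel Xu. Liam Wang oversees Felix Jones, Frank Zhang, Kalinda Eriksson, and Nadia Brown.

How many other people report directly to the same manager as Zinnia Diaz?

Zinnia Diaz reports to Frank Zhang. Frank Zhang's other direct reports are Walden Baker, Marisol Lopez, Vivienne Taylor — 3 peers.

3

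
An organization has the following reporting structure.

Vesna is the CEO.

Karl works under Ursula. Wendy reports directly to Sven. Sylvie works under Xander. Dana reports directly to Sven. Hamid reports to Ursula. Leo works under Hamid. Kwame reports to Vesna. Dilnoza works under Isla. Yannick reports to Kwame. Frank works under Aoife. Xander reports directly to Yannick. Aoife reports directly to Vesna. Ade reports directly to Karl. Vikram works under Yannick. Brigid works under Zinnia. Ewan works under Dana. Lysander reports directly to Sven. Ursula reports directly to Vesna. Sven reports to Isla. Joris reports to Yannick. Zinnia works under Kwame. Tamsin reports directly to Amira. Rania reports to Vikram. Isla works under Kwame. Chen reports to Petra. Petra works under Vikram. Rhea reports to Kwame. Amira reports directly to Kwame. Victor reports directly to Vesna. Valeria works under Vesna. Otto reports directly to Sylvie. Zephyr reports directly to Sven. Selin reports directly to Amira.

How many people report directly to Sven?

4

Sven directly manages Dana, Lysander, Zephyr, Wendy. That is 4 direct reports.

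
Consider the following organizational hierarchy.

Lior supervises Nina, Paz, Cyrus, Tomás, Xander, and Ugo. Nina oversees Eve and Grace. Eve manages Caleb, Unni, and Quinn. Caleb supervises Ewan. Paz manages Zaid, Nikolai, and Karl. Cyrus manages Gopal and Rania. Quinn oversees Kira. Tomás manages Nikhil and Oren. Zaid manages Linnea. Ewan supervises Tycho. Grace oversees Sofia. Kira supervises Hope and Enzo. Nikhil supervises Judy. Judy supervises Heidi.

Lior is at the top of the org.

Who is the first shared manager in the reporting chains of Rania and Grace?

Lior

Rania's chain of managers is Cyrus, Lior. Grace's chain of managers is Nina, Lior. The first manager that appears in both chains is Lior.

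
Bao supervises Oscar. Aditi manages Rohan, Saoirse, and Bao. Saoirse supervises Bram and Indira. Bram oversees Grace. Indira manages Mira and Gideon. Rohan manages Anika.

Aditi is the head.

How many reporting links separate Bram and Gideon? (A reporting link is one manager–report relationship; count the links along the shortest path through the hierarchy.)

Bram is 1 level below Saoirse, and Gideon is 2 levels below Saoirse (their lowest common manager). The shortest path runs up from Bram to Saoirse and back down to Gideon: 1 + 2 = 3 links.

3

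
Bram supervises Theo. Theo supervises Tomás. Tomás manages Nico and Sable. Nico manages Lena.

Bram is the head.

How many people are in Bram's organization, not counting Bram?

5

Bram directly manages Theo. Under Theo: Tomás, Sable, Nico, Lena (4). That's 5 in total.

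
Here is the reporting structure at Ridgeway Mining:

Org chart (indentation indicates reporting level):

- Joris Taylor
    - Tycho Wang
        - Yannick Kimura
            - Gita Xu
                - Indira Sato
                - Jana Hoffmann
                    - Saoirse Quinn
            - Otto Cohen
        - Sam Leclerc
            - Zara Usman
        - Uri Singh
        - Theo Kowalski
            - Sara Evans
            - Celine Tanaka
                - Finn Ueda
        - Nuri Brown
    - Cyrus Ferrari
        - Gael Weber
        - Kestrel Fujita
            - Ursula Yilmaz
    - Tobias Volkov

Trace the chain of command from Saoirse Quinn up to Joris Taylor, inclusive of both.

Saoirse Quinn reports to Jana Hoffmann. Jana Hoffmann reports to Gita Xu. Gita Xu reports to Yannick Kimura. Yannick Kimura reports to Tycho Wang. Tycho Wang reports to Joris Taylor. Joris Taylor is at the top.

Saoirse Quinn -> Jana Hoffmann -> Gita Xu -> Yannick Kimura -> Tycho Wang -> Joris Taylor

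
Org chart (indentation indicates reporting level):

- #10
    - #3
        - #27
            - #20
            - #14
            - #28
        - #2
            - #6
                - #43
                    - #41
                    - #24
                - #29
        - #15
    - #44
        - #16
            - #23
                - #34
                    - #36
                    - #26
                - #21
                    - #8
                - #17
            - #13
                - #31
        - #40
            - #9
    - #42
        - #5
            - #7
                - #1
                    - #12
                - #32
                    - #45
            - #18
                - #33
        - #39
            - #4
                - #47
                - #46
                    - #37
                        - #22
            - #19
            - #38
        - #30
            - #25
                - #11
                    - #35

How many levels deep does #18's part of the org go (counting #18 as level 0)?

The longest chain under #18 runs #18 → #33, which is 1 level below #18.

1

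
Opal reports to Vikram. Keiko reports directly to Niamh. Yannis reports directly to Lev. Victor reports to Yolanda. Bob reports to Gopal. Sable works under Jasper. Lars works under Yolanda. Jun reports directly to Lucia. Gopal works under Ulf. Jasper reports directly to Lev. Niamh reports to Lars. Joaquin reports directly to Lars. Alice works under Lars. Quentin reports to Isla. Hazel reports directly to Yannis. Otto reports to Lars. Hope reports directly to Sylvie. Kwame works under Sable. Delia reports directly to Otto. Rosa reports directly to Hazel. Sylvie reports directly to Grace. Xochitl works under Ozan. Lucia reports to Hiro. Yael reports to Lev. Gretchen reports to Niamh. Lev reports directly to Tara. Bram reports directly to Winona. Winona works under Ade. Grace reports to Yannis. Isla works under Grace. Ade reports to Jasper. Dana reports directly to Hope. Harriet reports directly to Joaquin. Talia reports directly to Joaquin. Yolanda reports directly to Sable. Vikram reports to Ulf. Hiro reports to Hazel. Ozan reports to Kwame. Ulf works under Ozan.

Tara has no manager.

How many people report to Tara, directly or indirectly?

39

Tara directly manages Lev. Under Lev: Yael, Yannis, Grace, Sylvie, Hope, Dana, Isla, Quentin, Hazel, Rosa, Hiro, Lucia, Jun, Jasper, Ade, Winona, Bram, Sable, Kwame, Ozan, Xochitl, Ulf, Gopal, Bob, Vikram, Opal, Yolanda, Victor, Lars, Otto, Delia, Alice, Niamh, Keiko, Gretchen, Joaquin, Harriet, Talia (38). That's 39 in total.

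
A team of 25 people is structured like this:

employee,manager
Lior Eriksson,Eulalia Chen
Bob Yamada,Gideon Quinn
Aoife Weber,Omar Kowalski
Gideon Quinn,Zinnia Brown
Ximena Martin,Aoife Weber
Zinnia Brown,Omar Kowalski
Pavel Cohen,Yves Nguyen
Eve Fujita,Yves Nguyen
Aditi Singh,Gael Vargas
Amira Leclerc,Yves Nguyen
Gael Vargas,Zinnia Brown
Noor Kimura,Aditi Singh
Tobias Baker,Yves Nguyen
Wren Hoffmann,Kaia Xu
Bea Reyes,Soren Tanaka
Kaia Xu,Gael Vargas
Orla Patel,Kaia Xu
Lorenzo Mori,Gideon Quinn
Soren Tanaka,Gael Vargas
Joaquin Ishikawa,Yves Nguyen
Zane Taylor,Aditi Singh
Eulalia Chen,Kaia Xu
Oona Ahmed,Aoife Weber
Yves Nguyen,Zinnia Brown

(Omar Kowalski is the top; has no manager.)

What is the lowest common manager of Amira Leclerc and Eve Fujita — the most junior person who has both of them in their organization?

Yves Nguyen

Amira Leclerc's chain of managers is Yves Nguyen, Zinnia Brown, Omar Kowalski. Eve Fujita's chain of managers is Yves Nguyen, Zinnia Brown, Omar Kowalski. The first manager that appears in both chains is Yves Nguyen.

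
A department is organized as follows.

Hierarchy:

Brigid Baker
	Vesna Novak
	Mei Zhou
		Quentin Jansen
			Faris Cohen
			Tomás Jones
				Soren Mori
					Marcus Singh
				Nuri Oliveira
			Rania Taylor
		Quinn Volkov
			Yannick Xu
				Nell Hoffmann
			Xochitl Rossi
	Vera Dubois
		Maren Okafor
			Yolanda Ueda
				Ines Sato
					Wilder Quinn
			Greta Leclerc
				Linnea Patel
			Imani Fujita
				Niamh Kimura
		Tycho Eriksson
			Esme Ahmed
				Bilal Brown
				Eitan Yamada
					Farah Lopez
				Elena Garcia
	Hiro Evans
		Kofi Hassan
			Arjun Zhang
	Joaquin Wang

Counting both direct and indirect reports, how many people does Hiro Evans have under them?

2

Hiro Evans directly manages Kofi Hassan. Under Kofi Hassan: Arjun Zhang (1). That's 2 in total.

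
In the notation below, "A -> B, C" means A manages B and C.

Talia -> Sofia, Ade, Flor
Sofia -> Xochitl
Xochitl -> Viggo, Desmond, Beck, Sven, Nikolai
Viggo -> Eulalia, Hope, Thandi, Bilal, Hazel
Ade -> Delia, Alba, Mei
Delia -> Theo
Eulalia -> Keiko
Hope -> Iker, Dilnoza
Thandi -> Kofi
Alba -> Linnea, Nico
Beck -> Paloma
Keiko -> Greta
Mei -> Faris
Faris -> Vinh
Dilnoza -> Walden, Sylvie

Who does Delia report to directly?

Ade

Delia reports directly to Ade.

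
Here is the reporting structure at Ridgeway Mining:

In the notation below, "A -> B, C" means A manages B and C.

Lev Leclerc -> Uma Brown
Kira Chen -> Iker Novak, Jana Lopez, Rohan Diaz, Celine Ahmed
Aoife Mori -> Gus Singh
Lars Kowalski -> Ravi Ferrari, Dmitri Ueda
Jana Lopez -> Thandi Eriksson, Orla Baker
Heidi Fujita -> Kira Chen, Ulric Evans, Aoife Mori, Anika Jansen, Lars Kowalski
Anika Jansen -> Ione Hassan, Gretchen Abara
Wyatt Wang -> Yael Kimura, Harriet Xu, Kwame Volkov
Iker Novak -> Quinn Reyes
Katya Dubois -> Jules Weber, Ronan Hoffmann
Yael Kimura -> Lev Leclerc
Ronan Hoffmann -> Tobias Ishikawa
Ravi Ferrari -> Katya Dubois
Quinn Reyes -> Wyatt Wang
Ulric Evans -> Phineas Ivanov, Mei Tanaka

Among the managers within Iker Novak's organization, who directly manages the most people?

Wyatt Wang

Direct-report counts within Iker Novak's organization: Iker Novak has 1; Quinn Reyes has 1; Wyatt Wang has 3; Yael Kimura has 1; Lev Leclerc has 1. The largest is 3, held by Wyatt Wang.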